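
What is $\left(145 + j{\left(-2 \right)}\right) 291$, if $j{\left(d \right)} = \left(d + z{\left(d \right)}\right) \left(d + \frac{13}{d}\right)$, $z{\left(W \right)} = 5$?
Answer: $\frac{69549}{2} \approx 34775.0$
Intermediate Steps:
$j{\left(d \right)} = \left(5 + d\right) \left(d + \frac{13}{d}\right)$ ($j{\left(d \right)} = \left(d + 5\right) \left(d + \frac{13}{d}\right) = \left(5 + d\right) \left(d + \frac{13}{d}\right)$)
$\left(145 + j{\left(-2 \right)}\right) 291 = \left(145 + \left(13 + \left(-2\right)^{2} + 5 \left(-2\right) + \frac{65}{-2}\right)\right) 291 = \left(145 + \left(13 + 4 - 10 + 65 \left(- \frac{1}{2}\right)\right)\right) 291 = \left(145 + \left(13 + 4 - 10 - \frac{65}{2}\right)\right) 291 = \left(145 - \frac{51}{2}\right) 291 = \frac{239}{2} \cdot 291 = \frac{69549}{2}$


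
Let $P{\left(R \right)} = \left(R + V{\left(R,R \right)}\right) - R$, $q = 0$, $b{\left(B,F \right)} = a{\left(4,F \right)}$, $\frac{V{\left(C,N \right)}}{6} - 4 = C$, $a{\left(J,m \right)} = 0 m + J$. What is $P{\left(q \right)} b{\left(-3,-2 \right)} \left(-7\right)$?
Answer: $-672$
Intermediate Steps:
$a{\left(J,m \right)} = J$ ($a{\left(J,m \right)} = 0 + J = J$)
$V{\left(C,N \right)} = 24 + 6 C$
$b{\left(B,F \right)} = 4$
$P{\left(R \right)} = 24 + 6 R$ ($P{\left(R \right)} = \left(R + \left(24 + 6 R\right)\right) - R = \left(24 + 7 R\right) - R = 24 + 6 R$)
$P{\left(q \right)} b{\left(-3,-2 \right)} \left(-7\right) = \left(24 + 6 \cdot 0\right) 4 \left(-7\right) = \left(24 + 0\right) 4 \left(-7\right) = 24 \cdot 4 \left(-7\right) = 96 \left(-7\right) = -672$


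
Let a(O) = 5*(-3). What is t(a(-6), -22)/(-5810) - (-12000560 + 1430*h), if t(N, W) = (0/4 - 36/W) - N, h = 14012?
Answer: -513619106183/63910 ≈ -8.0366e+6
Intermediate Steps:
a(O) = -15
t(N, W) = -N - 36/W (t(N, W) = (0*(1/4) - 36/W) - N = (0 - 36/W) - N = -36/W - N = -N - 36/W)
t(a(-6), -22)/(-5810) - (-12000560 + 1430*h) = (-1*(-15) - 36/(-22))/(-5810) - 1430/(1/(-8392 + 14012)) = (15 - 36*(-1/22))*(-1/5810) - 1430/(1/5620) = (15 + 18/11)*(-1/5810) - 1430/1/5620 = (183/11)*(-1/5810) - 1430*5620 = -183/63910 - 8036600 = -513619106183/63910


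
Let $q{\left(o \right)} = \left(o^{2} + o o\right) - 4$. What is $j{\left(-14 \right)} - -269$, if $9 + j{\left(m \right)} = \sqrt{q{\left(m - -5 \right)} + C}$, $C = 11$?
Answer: $273$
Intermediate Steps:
$q{\left(o \right)} = -4 + 2 o^{2}$ ($q{\left(o \right)} = \left(o^{2} + o^{2}\right) - 4 = 2 o^{2} - 4 = -4 + 2 o^{2}$)
$j{\left(m \right)} = -9 + \sqrt{7 + 2 \left(5 + m\right)^{2}}$ ($j{\left(m \right)} = -9 + \sqrt{\left(-4 + 2 \left(m - -5\right)^{2}\right) + 11} = -9 + \sqrt{\left(-4 + 2 \left(m + 5\right)^{2}\right) + 11} = -9 + \sqrt{\left(-4 + 2 \left(5 + m\right)^{2}\right) + 11} = -9 + \sqrt{7 + 2 \left(5 + m\right)^{2}}$)
$j{\left(-14 \right)} - -269 = \left(-9 + \sqrt{7 + 2 \left(5 - 14\right)^{2}}\right) - -269 = \left(-9 + \sqrt{7 + 2 \left(-9\right)^{2}}\right) + 269 = \left(-9 + \sqrt{7 + 2 \cdot 81}\right) + 269 = \left(-9 + \sqrt{7 + 162}\right) + 269 = \left(-9 + \sqrt{169}\right) + 269 = \left(-9 + 13\right) + 269 = 4 + 269 = 273$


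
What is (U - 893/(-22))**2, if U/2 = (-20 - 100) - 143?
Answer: 114041041/484 ≈ 2.3562e+5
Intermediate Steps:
U = -526 (U = 2*((-20 - 100) - 143) = 2*(-120 - 143) = 2*(-263) = -526)
(U - 893/(-22))**2 = (-526 - 893/(-22))**2 = (-526 - 893*(-1)/22)**2 = (-526 - 47*(-19/22))**2 = (-526 + 893/22)**2 = (-10679/22)**2 = 114041041/484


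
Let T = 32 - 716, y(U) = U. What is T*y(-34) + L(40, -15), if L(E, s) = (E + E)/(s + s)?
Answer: 69760/3 ≈ 23253.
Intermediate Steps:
T = -684
L(E, s) = E/s (L(E, s) = (2*E)/((2*s)) = (2*E)*(1/(2*s)) = E/s)
T*y(-34) + L(40, -15) = -684*(-34) + 40/(-15) = 23256 + 40*(-1/15) = 23256 - 8/3 = 69760/3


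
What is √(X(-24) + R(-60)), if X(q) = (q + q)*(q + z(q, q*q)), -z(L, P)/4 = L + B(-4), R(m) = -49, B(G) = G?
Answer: I*√4273 ≈ 65.368*I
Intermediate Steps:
z(L, P) = 16 - 4*L (z(L, P) = -4*(L - 4) = -4*(-4 + L) = 16 - 4*L)
X(q) = 2*q*(16 - 3*q) (X(q) = (q + q)*(q + (16 - 4*q)) = (2*q)*(16 - 3*q) = 2*q*(16 - 3*q))
√(X(-24) + R(-60)) = √(2*(-24)*(16 - 3*(-24)) - 49) = √(2*(-24)*(16 + 72) - 49) = √(2*(-24)*88 - 49) = √(-4224 - 49) = √(-4273) = I*√4273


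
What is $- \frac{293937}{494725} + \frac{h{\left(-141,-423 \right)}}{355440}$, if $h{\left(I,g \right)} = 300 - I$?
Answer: $- \frac{992940891}{1674714800} \approx -0.5929$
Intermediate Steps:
$- \frac{293937}{494725} + \frac{h{\left(-141,-423 \right)}}{355440} = - \frac{293937}{494725} + \frac{300 - -141}{355440} = \left(-293937\right) \frac{1}{494725} + \left(300 + 141\right) \frac{1}{355440} = - \frac{41991}{70675} + 441 \cdot \frac{1}{355440} = - \frac{41991}{70675} + \frac{147}{118480} = - \frac{992940891}{1674714800}$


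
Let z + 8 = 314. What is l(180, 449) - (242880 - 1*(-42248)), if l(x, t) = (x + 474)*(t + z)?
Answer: 208642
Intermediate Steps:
z = 306 (z = -8 + 314 = 306)
l(x, t) = (306 + t)*(474 + x) (l(x, t) = (x + 474)*(t + 306) = (474 + x)*(306 + t) = (306 + t)*(474 + x))
l(180, 449) - (242880 - 1*(-42248)) = (145044 + 306*180 + 474*449 + 449*180) - (242880 - 1*(-42248)) = (145044 + 55080 + 212826 + 80820) - (242880 + 42248) = 493770 - 1*285128 = 493770 - 285128 = 208642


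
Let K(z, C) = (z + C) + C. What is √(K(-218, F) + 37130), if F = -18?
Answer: 2*√9219 ≈ 192.03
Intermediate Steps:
K(z, C) = z + 2*C (K(z, C) = (C + z) + C = z + 2*C)
√(K(-218, F) + 37130) = √((-218 + 2*(-18)) + 37130) = √((-218 - 36) + 37130) = √(-254 + 37130) = √36876 = 2*√9219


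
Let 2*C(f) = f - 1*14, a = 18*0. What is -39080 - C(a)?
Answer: -39073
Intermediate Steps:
a = 0
C(f) = -7 + f/2 (C(f) = (f - 1*14)/2 = (f - 14)/2 = (-14 + f)/2 = -7 + f/2)
-39080 - C(a) = -39080 - (-7 + (½)*0) = -39080 - (-7 + 0) = -39080 - 1*(-7) = -39080 + 7 = -39073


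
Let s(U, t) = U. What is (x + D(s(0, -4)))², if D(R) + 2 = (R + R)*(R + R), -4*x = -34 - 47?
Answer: 5329/16 ≈ 333.06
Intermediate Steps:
x = 81/4 (x = -(-34 - 47)/4 = -¼*(-81) = 81/4 ≈ 20.250)
D(R) = -2 + 4*R² (D(R) = -2 + (R + R)*(R + R) = -2 + (2*R)*(2*R) = -2 + 4*R²)
(x + D(s(0, -4)))² = (81/4 + (-2 + 4*0²))² = (81/4 + (-2 + 4*0))² = (81/4 + (-2 + 0))² = (81/4 - 2)² = (73/4)² = 5329/16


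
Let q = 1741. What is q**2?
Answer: 3031081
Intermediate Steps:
q**2 = 1741**2 = 3031081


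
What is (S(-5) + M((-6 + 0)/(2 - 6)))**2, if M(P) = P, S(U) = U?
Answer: 49/4 ≈ 12.250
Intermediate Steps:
(S(-5) + M((-6 + 0)/(2 - 6)))**2 = (-5 + (-6 + 0)/(2 - 6))**2 = (-5 - 6/(-4))**2 = (-5 - 6*(-1/4))**2 = (-5 + 3/2)**2 = (-7/2)**2 = 49/4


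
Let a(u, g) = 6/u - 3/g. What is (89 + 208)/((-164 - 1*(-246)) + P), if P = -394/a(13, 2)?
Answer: 8019/12458 ≈ 0.64368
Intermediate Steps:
a(u, g) = -3/g + 6/u
P = 10244/27 (P = -394/(-3/2 + 6/13) = -394/(-27/26) = -394*(-26/27) = 10244/27 ≈ 379.41)
(89 + 208)/((-164 - 1*(-246)) + P) = (89 + 208)/((-164 - 1*(-246)) + 10244/27) = 297/((-164 + 246) + 10244/27) = 297/(82 + 10244/27) = 297/(12458/27) = 297*(27/12458) = 8019/12458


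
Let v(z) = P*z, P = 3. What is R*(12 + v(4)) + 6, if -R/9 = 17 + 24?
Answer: -8850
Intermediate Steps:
R = -369 (R = -9*(17 + 24) = -9*41 = -369)
v(z) = 3*z
R*(12 + v(4)) + 6 = -369*(12 + 3*4) + 6 = -369*(12 + 12) + 6 = -369*24 + 6 = -8856 + 6 = -8850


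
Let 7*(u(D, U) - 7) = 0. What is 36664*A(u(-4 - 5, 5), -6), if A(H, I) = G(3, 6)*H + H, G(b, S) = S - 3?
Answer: 1026592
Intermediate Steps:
G(b, S) = -3 + S
u(D, U) = 7 (u(D, U) = 7 + (⅐)*0 = 7 + 0 = 7)
A(H, I) = 4*H (A(H, I) = (-3 + 6)*H + H = 3*H + H = 4*H)
36664*A(u(-4 - 5, 5), -6) = 36664*(4*7) = 36664*28 = 1026592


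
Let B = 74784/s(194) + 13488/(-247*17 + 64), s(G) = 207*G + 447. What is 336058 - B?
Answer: 752332527274/2238689 ≈ 3.3606e+5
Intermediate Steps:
s(G) = 447 + 207*G
B = -3179312/2238689 (B = 74784/(447 + 207*194) + 13488/(-247*17 + 64) = 74784/(447 + 40158) + 13488/(-4199 + 64) = 74784/40605 + 13488/(-4135) = 74784*(1/40605) + 13488*(-1/4135) = 24928/13535 - 13488/4135 = -3179312/2238689 ≈ -1.4202)
336058 - B = 336058 - 1*(-3179312/2238689) = 336058 + 3179312/2238689 = 752332527274/2238689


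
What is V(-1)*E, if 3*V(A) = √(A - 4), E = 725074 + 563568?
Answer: 1288642*I*√5/3 ≈ 9.605e+5*I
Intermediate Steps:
E = 1288642
V(A) = √(-4 + A)/3 (V(A) = √(A - 4)/3 = √(-4 + A)/3)
V(-1)*E = (√(-4 - 1)/3)*1288642 = (√(-5)/3)*1288642 = ((I*√5)/3)*1288642 = (I*√5/3)*1288642 = 1288642*I*√5/3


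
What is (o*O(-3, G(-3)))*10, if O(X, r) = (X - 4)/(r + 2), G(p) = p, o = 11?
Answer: 770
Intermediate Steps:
O(X, r) = (-4 + X)/(2 + r)
(o*O(-3, G(-3)))*10 = (11*((-4 - 3)/(2 - 3)))*10 = (11*(-7/(-1)))*10 = (11*(-1*(-7)))*10 = (11*7)*10 = 77*10 = 770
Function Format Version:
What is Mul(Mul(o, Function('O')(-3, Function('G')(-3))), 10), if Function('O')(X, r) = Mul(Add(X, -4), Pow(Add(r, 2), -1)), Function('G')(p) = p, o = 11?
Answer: 770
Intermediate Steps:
Function('O')(X, r) = Mul(Pow(Add(2, r), -1), Add(-4, X)) (Function('O')(X, r) = Mul(Add(-4, X), Pow(Add(2, r), -1)) = Mul(Pow(Add(2, r), -1), Add(-4, X)))
Mul(Mul(o, Function('O')(-3, Function('G')(-3))), 10) = Mul(Mul(11, Mul(Pow(Add(2, -3), -1), Add(-4, -3))), 10) = Mul(Mul(11, Mul(Pow(-1, -1), -7)), 10) = Mul(Mul(11, Mul(-1, -7)), 10) = Mul(Mul(11, 7), 10) = Mul(77, 10) = 770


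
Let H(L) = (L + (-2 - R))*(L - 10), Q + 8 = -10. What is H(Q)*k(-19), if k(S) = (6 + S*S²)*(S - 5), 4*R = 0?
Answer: 92104320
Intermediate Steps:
R = 0 (R = (¼)*0 = 0)
Q = -18 (Q = -8 - 10 = -18)
H(L) = (-10 + L)*(-2 + L) (H(L) = (L + (-2 - 1*0))*(L - 10) = (L + (-2 + 0))*(-10 + L) = (L - 2)*(-10 + L) = (-2 + L)*(-10 + L) = (-10 + L)*(-2 + L))
k(S) = (-5 + S)*(6 + S³) (k(S) = (6 + S³)*(-5 + S) = (-5 + S)*(6 + S³))
H(Q)*k(-19) = (20 + (-18)² - 12*(-18))*(-30 + (-19)⁴ - 5*(-19)³ + 6*(-19)) = (20 + 324 + 216)*(-30 + 130321 - 5*(-6859) - 114) = 560*(-30 + 130321 + 34295 - 114) = 560*164472 = 92104320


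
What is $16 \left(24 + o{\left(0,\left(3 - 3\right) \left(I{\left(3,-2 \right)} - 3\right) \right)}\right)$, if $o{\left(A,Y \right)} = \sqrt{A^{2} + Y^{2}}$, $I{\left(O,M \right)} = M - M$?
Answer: $384$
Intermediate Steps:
$I{\left(O,M \right)} = 0$
$16 \left(24 + o{\left(0,\left(3 - 3\right) \left(I{\left(3,-2 \right)} - 3\right) \right)}\right) = 16 \left(24 + \sqrt{0^{2} + \left(\left(3 - 3\right) \left(0 - 3\right)\right)^{2}}\right) = 16 \left(24 + \sqrt{0 + \left(0 \left(-3\right)\right)^{2}}\right) = 16 \left(24 + \sqrt{0 + 0^{2}}\right) = 16 \left(24 + \sqrt{0 + 0}\right) = 16 \left(24 + \sqrt{0}\right) = 16 \left(24 + 0\right) = 16 \cdot 24 = 384$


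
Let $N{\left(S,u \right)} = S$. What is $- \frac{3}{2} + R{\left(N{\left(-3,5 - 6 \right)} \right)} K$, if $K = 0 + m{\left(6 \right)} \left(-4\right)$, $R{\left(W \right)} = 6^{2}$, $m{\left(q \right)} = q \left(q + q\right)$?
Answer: $- \frac{20739}{2} \approx -10370.0$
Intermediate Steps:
$m{\left(q \right)} = 2 q^{2}$ ($m{\left(q \right)} = q 2 q = 2 q^{2}$)
$R{\left(W \right)} = 36$
$K = -288$ ($K = 0 + 2 \cdot 6^{2} \left(-4\right) = 0 + 2 \cdot 36 \left(-4\right) = 0 + 72 \left(-4\right) = 0 - 288 = -288$)
$- \frac{3}{2} + R{\left(N{\left(-3,5 - 6 \right)} \right)} K = - \frac{3}{2} + 36 \left(-288\right) = \left(-3\right) \frac{1}{2} - 10368 = - \frac{3}{2} - 10368 = - \frac{20739}{2}$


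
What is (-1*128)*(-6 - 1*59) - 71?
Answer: 8249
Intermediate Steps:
(-1*128)*(-6 - 1*59) - 71 = -128*(-6 - 59) - 71 = -128*(-65) - 71 = 8320 - 71 = 8249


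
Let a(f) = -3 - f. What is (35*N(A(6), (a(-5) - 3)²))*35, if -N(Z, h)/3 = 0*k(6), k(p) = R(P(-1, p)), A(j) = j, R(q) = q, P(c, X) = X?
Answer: 0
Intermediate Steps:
k(p) = p
N(Z, h) = 0 (N(Z, h) = -0*6 = -3*0 = 0)
(35*N(A(6), (a(-5) - 3)²))*35 = (35*0)*35 = 0*35 = 0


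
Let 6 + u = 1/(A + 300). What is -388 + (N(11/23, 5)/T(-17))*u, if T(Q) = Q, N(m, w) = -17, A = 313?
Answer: -241521/613 ≈ -394.00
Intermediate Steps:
u = -3677/613 (u = -6 + 1/(313 + 300) = -6 + 1/613 = -3677/613 ≈ -5.9984)
-388 + (N(11/23, 5)/T(-17))*u = -388 - 17/(-17)*(-3677/613) = -388 - 17*(-1/17)*(-3677/613) = -388 + 1*(-3677/613) = -388 - 3677/613 = -241521/613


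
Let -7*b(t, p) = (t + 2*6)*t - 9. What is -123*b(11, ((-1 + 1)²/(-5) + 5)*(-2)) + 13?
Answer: 30103/7 ≈ 4300.4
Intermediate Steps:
b(t, p) = 9/7 - t*(12 + t)/7 (b(t, p) = -((t + 2*6)*t - 9)/7 = -((t + 12)*t - 9)/7 = -((12 + t)*t - 9)/7 = -(t*(12 + t) - 9)/7 = -(-9 + t*(12 + t))/7 = 9/7 - t*(12 + t)/7)
-123*b(11, ((-1 + 1)²/(-5) + 5)*(-2)) + 13 = -123*(9/7 - 12/7*11 - ⅐*11²) + 13 = -123*(9/7 - 132/7 - ⅐*121) + 13 = -123*(9/7 - 132/7 - 121/7) + 13 = -123*(-244/7) + 13 = 30012/7 + 13 = 30103/7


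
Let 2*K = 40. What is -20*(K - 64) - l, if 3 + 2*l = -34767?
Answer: 18265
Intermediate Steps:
l = -17385 (l = -3/2 + (½)*(-34767) = -3/2 - 34767/2 = -17385)
K = 20 (K = (½)*40 = 20)
-20*(K - 64) - l = -20*(20 - 64) - 1*(-17385) = -20*(-44) + 17385 = 880 + 17385 = 18265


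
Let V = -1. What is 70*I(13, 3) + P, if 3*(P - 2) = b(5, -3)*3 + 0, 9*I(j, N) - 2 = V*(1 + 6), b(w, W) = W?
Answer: -359/9 ≈ -39.889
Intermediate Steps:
I(j, N) = -5/9 (I(j, N) = 2/9 + (-(1 + 6))/9 = 2/9 + (-1*7)/9 = 2/9 + (⅑)*(-7) = 2/9 - 7/9 = -5/9)
P = -1 (P = 2 + (-3*3 + 0)/3 = 2 + (-9 + 0)/3 = 2 + (⅓)*(-9) = 2 - 3 = -1)
70*I(13, 3) + P = 70*(-5/9) - 1 = -350/9 - 1 = -359/9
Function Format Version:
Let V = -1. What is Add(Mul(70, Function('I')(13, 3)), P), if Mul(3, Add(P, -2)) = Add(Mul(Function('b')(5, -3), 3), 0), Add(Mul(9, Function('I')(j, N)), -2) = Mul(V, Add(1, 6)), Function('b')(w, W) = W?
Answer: Rational(-359, 9) ≈ -39.889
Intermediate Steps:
Function('I')(j, N) = Rational(-5, 9) (Function('I')(j, N) = Add(Rational(2, 9), Mul(Rational(1, 9), Mul(-1, Add(1, 6)))) = Add(Rational(2, 9), Mul(Rational(1, 9), Mul(-1, 7))) = Add(Rational(2, 9), Mul(Rational(1, 9), -7)) = Add(Rational(2, 9), Rational(-7, 9)) = Rational(-5, 9))
P = -1 (P = Add(2, Mul(Rational(1, 3), Add(Mul(-3, 3), 0))) = Add(2, Mul(Rational(1, 3), Add(-9, 0))) = Add(2, Mul(Rational(1, 3), -9)) = Add(2, -3) = -1)
Add(Mul(70, Function('I')(13, 3)), P) = Add(Mul(70, Rational(-5, 9)), -1) = Add(Rational(-350, 9), -1) = Rational(-359, 9)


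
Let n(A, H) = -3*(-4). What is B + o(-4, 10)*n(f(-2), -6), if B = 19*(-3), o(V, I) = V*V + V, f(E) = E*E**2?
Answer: 87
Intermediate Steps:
f(E) = E**3
n(A, H) = 12
o(V, I) = V + V**2 (o(V, I) = V**2 + V = V + V**2)
B = -57
B + o(-4, 10)*n(f(-2), -6) = -57 - 4*(1 - 4)*12 = -57 - 4*(-3)*12 = -57 + 12*12 = -57 + 144 = 87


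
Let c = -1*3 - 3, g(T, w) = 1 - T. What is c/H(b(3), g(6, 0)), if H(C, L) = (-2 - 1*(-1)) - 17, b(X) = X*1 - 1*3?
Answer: ⅓ ≈ 0.33333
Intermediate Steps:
b(X) = -3 + X (b(X) = X - 3 = -3 + X)
H(C, L) = -18 (H(C, L) = (-2 + 1) - 17 = -1 - 17 = -18)
c = -6 (c = -3 - 3 = -6)
c/H(b(3), g(6, 0)) = -6/(-18) = -6*(-1/18) = ⅓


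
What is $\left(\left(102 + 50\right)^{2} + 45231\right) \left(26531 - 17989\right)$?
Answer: $583717570$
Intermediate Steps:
$\left(\left(102 + 50\right)^{2} + 45231\right) \left(26531 - 17989\right) = \left(152^{2} + 45231\right) 8542 = \left(23104 + 45231\right) 8542 = 68335 \cdot 8542 = 583717570$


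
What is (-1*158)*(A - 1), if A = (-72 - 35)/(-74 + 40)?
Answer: -5767/17 ≈ -339.24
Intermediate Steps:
A = 107/34 (A = -107/(-34) = -107*(-1/34) = 107/34 ≈ 3.1471)
(-1*158)*(A - 1) = (-1*158)*(107/34 - 1) = -158*73/34 = -5767/17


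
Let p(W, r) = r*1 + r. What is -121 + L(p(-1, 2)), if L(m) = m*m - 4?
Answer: -109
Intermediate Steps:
p(W, r) = 2*r (p(W, r) = r + r = 2*r)
L(m) = -4 + m² (L(m) = m² - 4 = -4 + m²)
-121 + L(p(-1, 2)) = -121 + (-4 + (2*2)²) = -121 + (-4 + 4²) = -121 + (-4 + 16) = -121 + 12 = -109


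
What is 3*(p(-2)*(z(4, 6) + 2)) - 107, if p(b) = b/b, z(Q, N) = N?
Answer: -83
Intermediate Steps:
p(b) = 1
3*(p(-2)*(z(4, 6) + 2)) - 107 = 3*(1*(6 + 2)) - 107 = 3*(1*8) - 107 = 3*8 - 107 = 24 - 107 = -83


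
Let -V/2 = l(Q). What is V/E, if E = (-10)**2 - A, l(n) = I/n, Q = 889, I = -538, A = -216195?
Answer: 1076/192286255 ≈ 5.5958e-6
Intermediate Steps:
l(n) = -538/n
V = 1076/889 (V = -(-1076)/889 = -2*(-538/889) = 1076/889 ≈ 1.2103)
E = 216295 (E = (-10)**2 - 1*(-216195) = 100 + 216195 = 216295)
V/E = (1076/889)/216295 = (1076/889)*(1/216295) = 1076/192286255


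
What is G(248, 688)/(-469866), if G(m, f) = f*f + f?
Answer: -237016/234933 ≈ -1.0089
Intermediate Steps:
G(m, f) = f + f**2 (G(m, f) = f**2 + f = f + f**2)
G(248, 688)/(-469866) = (688*(1 + 688))/(-469866) = (688*689)*(-1/469866) = 474032*(-1/469866) = -237016/234933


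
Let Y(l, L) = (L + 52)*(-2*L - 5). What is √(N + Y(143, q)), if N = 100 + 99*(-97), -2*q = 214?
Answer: I*√20998 ≈ 144.91*I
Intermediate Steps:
q = -107 (q = -½*214 = -107)
Y(l, L) = (-5 - 2*L)*(52 + L) (Y(l, L) = (52 + L)*(-5 - 2*L) = (-5 - 2*L)*(52 + L))
N = -9503 (N = 100 - 9603 = -9503)
√(N + Y(143, q)) = √(-9503 + (-260 - 109*(-107) - 2*(-107)²)) = √(-9503 + (-260 + 11663 - 2*11449)) = √(-9503 + (-260 + 11663 - 22898)) = √(-9503 - 11495) = √(-20998) = I*√20998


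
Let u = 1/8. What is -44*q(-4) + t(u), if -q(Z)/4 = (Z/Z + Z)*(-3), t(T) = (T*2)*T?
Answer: 50689/32 ≈ 1584.0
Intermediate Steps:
u = 1/8 ≈ 0.12500
t(T) = 2*T**2 (t(T) = (2*T)*T = 2*T**2)
q(Z) = 12 + 12*Z (q(Z) = -4*(Z/Z + Z)*(-3) = -4*(1 + Z)*(-3) = -4*(-3 - 3*Z) = 12 + 12*Z)
-44*q(-4) + t(u) = -44*(12 + 12*(-4)) + 2*(1/8)**2 = -44*(12 - 48) + 2*(1/64) = -44*(-36) + 1/32 = 1584 + 1/32 = 50689/32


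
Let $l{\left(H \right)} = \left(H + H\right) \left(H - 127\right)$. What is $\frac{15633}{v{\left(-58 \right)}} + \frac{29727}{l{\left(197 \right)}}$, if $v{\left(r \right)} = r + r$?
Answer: $- \frac{26731863}{199955} \approx -133.69$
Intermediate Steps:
$v{\left(r \right)} = 2 r$
$l{\left(H \right)} = 2 H \left(-127 + H\right)$
$\frac{15633}{v{\left(-58 \right)}} + \frac{29727}{l{\left(197 \right)}} = \frac{15633}{2 \left(-58\right)} + \frac{29727}{2 \cdot 197 \left(-127 + 197\right)} = \frac{15633}{-116} + \frac{29727}{2 \cdot 197 \cdot 70} = 15633 \left(- \frac{1}{116}\right) + \frac{29727}{27580} = - \frac{15633}{116} + 29727 \cdot \frac{1}{27580} = - \frac{15633}{116} + \frac{29727}{27580} = - \frac{26731863}{199955}$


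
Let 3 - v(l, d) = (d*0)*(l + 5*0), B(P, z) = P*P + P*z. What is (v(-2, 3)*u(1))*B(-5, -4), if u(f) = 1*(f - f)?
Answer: 0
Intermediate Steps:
u(f) = 0 (u(f) = 1*0 = 0)
B(P, z) = P**2 + P*z
v(l, d) = 3 (v(l, d) = 3 - d*0*(l + 5*0) = 3 - 0*(l + 0) = 3 - 0*l = 3 - 1*0 = 3 + 0 = 3)
(v(-2, 3)*u(1))*B(-5, -4) = (3*0)*(-5*(-5 - 4)) = 0*(-5*(-9)) = 0*45 = 0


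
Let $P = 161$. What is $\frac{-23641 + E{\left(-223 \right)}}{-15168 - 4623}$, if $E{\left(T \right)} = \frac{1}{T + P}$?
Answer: $\frac{488581}{409014} \approx 1.1945$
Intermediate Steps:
$E{\left(T \right)} = \frac{1}{161 + T}$ ($E{\left(T \right)} = \frac{1}{T + 161} = \frac{1}{161 + T}$)
$\frac{-23641 + E{\left(-223 \right)}}{-15168 - 4623} = \frac{-23641 + \frac{1}{161 - 223}}{-15168 - 4623} = \frac{-23641 + \frac{1}{-62}}{-19791} = \left(-23641 - \frac{1}{62}\right) \left(- \frac{1}{19791}\right) = \left(- \frac{1465743}{62}\right) \left(- \frac{1}{19791}\right) = \frac{488581}{409014}$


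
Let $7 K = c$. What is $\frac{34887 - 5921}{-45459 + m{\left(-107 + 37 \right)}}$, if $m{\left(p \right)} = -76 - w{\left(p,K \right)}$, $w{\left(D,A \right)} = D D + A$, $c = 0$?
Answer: $- \frac{4138}{7205} \approx -0.57432$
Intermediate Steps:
$K = 0$ ($K = \frac{1}{7} \cdot 0 = 0$)
$w{\left(D,A \right)} = A + D^{2}$ ($w{\left(D,A \right)} = D^{2} + A = A + D^{2}$)
$m{\left(p \right)} = -76 - p^{2}$ ($m{\left(p \right)} = -76 - \left(0 + p^{2}\right) = -76 - p^{2}$)
$\frac{34887 - 5921}{-45459 + m{\left(-107 + 37 \right)}} = \frac{34887 - 5921}{-45459 - \left(76 + \left(-107 + 37\right)^{2}\right)} = \frac{28966}{-45459 - 4976} = \frac{28966}{-50435} = 28966 \left(- \frac{1}{50435}\right) = - \frac{4138}{7205}$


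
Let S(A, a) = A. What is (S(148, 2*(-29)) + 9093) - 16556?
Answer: -7315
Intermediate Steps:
(S(148, 2*(-29)) + 9093) - 16556 = (148 + 9093) - 16556 = 9241 - 16556 = -7315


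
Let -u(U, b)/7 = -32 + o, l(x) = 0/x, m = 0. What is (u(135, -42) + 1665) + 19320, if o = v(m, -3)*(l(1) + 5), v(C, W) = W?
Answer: 21314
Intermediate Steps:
l(x) = 0
o = -15 (o = -3*(0 + 5) = -3*5 = -15)
u(U, b) = 329 (u(U, b) = -7*(-32 - 15) = -7*(-47) = 329)
(u(135, -42) + 1665) + 19320 = (329 + 1665) + 19320 = 1994 + 19320 = 21314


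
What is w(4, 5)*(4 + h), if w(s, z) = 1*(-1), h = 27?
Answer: -31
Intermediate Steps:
w(s, z) = -1
w(4, 5)*(4 + h) = -(4 + 27) = -1*31 = -31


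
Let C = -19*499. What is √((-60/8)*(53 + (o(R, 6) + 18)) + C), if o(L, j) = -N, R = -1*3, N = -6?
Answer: I*√40234/2 ≈ 100.29*I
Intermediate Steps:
R = -3
o(L, j) = 6 (o(L, j) = -1*(-6) = 6)
C = -9481
√((-60/8)*(53 + (o(R, 6) + 18)) + C) = √((-60/8)*(53 + (6 + 18)) - 9481) = √((-60*⅛)*(53 + 24) - 9481) = √(-15/2*77 - 9481) = √(-1155/2 - 9481) = √(-20117/2) = I*√40234/2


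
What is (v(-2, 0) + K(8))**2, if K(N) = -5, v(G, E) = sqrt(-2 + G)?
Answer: 21 - 20*I ≈ 21.0 - 20.0*I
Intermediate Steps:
(v(-2, 0) + K(8))**2 = (sqrt(-2 - 2) - 5)**2 = (sqrt(-4) - 5)**2 = (2*I - 5)**2 = (-5 + 2*I)**2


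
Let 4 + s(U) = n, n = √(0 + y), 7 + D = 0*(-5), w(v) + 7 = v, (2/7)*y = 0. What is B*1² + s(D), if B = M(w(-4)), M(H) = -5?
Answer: -9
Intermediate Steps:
y = 0 (y = (7/2)*0 = 0)
w(v) = -7 + v
B = -5
D = -7 (D = -7 + 0*(-5) = -7 + 0 = -7)
n = 0 (n = √(0 + 0) = √0 = 0)
s(U) = -4 (s(U) = -4 + 0 = -4)
B*1² + s(D) = -5*1² - 4 = -5*1 - 4 = -5 - 4 = -9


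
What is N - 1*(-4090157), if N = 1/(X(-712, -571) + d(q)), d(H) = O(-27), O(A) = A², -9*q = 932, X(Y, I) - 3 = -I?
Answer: 5329474572/1303 ≈ 4.0902e+6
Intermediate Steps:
X(Y, I) = 3 - I
q = -932/9 (q = -⅑*932 = -932/9 ≈ -103.56)
d(H) = 729 (d(H) = (-27)² = 729)
N = 1/1303 (N = 1/((3 - 1*(-571)) + 729) = 1/((3 + 571) + 729) = 1/(574 + 729) = 1/1303 ≈ 0.00076746)
N - 1*(-4090157) = 1/1303 - 1*(-4090157) = 1/1303 + 4090157 = 5329474572/1303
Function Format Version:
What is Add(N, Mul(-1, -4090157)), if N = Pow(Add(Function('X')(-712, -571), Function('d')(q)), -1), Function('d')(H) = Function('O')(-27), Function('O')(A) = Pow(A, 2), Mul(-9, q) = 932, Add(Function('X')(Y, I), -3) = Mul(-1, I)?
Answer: Rational(5329474572, 1303) ≈ 4.0902e+6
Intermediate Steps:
Function('X')(Y, I) = Add(3, Mul(-1, I))
q = Rational(-932, 9) (q = Mul(Rational(-1, 9), 932) = Rational(-932, 9) ≈ -103.56)
Function('d')(H) = 729 (Function('d')(H) = Pow(-27, 2) = 729)
N = Rational(1, 1303) (N = Pow(Add(Add(3, Mul(-1, -571)), 729), -1) = Pow(Add(Add(3, 571), 729), -1) = Pow(Add(574, 729), -1) = Pow(1303, -1) = Rational(1, 1303) ≈ 0.00076746)
Add(N, Mul(-1, -4090157)) = Add(Rational(1, 1303), Mul(-1, -4090157)) = Add(Rational(1, 1303), 4090157) = Rational(5329474572, 1303)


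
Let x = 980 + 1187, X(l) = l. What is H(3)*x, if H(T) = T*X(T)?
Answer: 19503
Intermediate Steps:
H(T) = T² (H(T) = T*T = T²)
x = 2167
H(3)*x = 3²*2167 = 9*2167 = 19503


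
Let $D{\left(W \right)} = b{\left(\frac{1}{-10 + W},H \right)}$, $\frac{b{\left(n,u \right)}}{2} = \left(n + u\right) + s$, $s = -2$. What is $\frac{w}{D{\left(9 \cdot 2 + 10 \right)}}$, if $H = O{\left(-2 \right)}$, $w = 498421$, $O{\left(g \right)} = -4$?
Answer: $- \frac{4485789}{107} \approx -41923.0$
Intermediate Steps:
$H = -4$
$b{\left(n,u \right)} = -4 + 2 n + 2 u$ ($b{\left(n,u \right)} = 2 \left(\left(n + u\right) - 2\right) = 2 \left(-2 + n + u\right) = -4 + 2 n + 2 u$)
$D{\left(W \right)} = -12 + \frac{2}{-10 + W}$ ($D{\left(W \right)} = -4 + \frac{2}{-10 + W} + 2 \left(-4\right) = -4 + \frac{2}{-10 + W} - 8 = -12 + \frac{2}{-10 + W}$)
$\frac{w}{D{\left(9 \cdot 2 + 10 \right)}} = \frac{498421}{2 \frac{1}{-10 + \left(9 \cdot 2 + 10\right)} \left(61 - 6 \left(9 \cdot 2 + 10\right)\right)} = \frac{498421}{2 \frac{1}{-10 + \left(18 + 10\right)} \left(61 - 6 \left(18 + 10\right)\right)} = \frac{498421}{2 \frac{1}{-10 + 28} \left(61 - 168\right)} = \frac{498421}{2 \cdot \frac{1}{18} \left(61 - 168\right)} = \frac{498421}{2 \cdot \frac{1}{18} \left(-107\right)} = \frac{498421}{- \frac{107}{9}} = 498421 \left(- \frac{9}{107}\right) = - \frac{4485789}{107}$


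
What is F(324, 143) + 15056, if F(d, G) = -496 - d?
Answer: 14236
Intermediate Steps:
F(324, 143) + 15056 = (-496 - 1*324) + 15056 = (-496 - 324) + 15056 = -820 + 15056 = 14236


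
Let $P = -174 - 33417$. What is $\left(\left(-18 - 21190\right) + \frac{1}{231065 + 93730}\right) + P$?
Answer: $- \frac{17798441204}{324795} \approx -54799.0$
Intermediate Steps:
$P = -33591$ ($P = -174 - 33417 = -33591$)
$\left(\left(-18 - 21190\right) + \frac{1}{231065 + 93730}\right) + P = \left(\left(-18 - 21190\right) + \frac{1}{231065 + 93730}\right) - 33591 = \left(\left(-18 - 21190\right) + \frac{1}{324795}\right) - 33591 = \left(-21208 + \frac{1}{324795}\right) - 33591 = - \frac{6888252359}{324795} - 33591 = - \frac{17798441204}{324795}$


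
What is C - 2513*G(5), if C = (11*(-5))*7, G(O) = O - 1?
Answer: -10437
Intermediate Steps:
G(O) = -1 + O
C = -385 (C = -55*7 = -385)
C - 2513*G(5) = -385 - 2513*(-1 + 5) = -385 - 2513*4 = -385 - 1*10052 = -385 - 10052 = -10437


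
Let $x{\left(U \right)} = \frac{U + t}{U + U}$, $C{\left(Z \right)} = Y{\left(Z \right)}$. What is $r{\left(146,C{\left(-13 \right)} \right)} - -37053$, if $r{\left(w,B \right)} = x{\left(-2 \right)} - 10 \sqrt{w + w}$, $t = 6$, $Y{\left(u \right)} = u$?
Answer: $37052 - 20 \sqrt{73} \approx 36881.0$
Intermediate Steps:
$C{\left(Z \right)} = Z$
$x{\left(U \right)} = \frac{6 + U}{2 U}$ ($x{\left(U \right)} = \frac{U + 6}{U + U} = \frac{6 + U}{2 U}$)
$r{\left(w,B \right)} = -1 - 10 \sqrt{2} \sqrt{w}$ ($r{\left(w,B \right)} = \frac{6 - 2}{2 \left(-2\right)} - 10 \sqrt{w + w} = \frac{1}{2} \left(- \frac{1}{2}\right) 4 - 10 \sqrt{2 w} = -1 - 10 \sqrt{2} \sqrt{w}$)
$r{\left(146,C{\left(-13 \right)} \right)} - -37053 = \left(-1 - 10 \sqrt{2} \sqrt{146}\right) - -37053 = \left(-1 - 20 \sqrt{73}\right) + 37053 = 37052 - 20 \sqrt{73}$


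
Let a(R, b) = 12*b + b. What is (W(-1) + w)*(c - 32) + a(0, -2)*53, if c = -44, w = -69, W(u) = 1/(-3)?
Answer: 11674/3 ≈ 3891.3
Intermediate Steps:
W(u) = -⅓ (W(u) = 1*(-⅓) = -⅓)
a(R, b) = 13*b
(W(-1) + w)*(c - 32) + a(0, -2)*53 = (-⅓ - 69)*(-44 - 32) + (13*(-2))*53 = -208/3*(-76) - 26*53 = 15808/3 - 1378 = 11674/3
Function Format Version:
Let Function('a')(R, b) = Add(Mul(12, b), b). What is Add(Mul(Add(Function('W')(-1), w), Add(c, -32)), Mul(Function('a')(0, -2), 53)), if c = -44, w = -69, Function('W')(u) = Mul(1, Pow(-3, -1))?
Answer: Rational(11674, 3) ≈ 3891.3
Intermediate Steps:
Function('W')(u) = Rational(-1, 3) (Function('W')(u) = Mul(1, Rational(-1, 3)) = Rational(-1, 3))
Function('a')(R, b) = Mul(13, b)
Add(Mul(Add(Function('W')(-1), w), Add(c, -32)), Mul(Function('a')(0, -2), 53)) = Add(Mul(Add(Rational(-1, 3), -69), Add(-44, -32)), Mul(Mul(13, -2), 53)) = Add(Mul(Rational(-208, 3), -76), Mul(-26, 53)) = Add(Rational(15808, 3), -1378) = Rational(11674, 3)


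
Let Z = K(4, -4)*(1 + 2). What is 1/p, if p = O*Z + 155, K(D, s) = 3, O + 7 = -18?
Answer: -1/70 ≈ -0.014286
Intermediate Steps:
O = -25 (O = -7 - 18 = -25)
Z = 9 (Z = 3*(1 + 2) = 3*3 = 9)
p = -70 (p = -25*9 + 155 = -225 + 155 = -70)
1/p = 1/(-70) = -1/70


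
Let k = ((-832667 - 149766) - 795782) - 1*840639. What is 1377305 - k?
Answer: 3996159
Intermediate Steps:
k = -2618854 (k = (-982433 - 795782) - 840639 = -1778215 - 840639 = -2618854)
1377305 - k = 1377305 - 1*(-2618854) = 1377305 + 2618854 = 3996159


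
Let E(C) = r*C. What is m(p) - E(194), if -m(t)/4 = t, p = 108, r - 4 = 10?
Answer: -3148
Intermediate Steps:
r = 14 (r = 4 + 10 = 14)
E(C) = 14*C
m(t) = -4*t
m(p) - E(194) = -4*108 - 14*194 = -432 - 1*2716 = -432 - 2716 = -3148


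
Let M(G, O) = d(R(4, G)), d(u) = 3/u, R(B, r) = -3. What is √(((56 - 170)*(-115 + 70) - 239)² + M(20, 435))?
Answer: 2*√5980470 ≈ 4891.0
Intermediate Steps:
M(G, O) = -1 (M(G, O) = 3/(-3) = 3*(-⅓) = -1)
√(((56 - 170)*(-115 + 70) - 239)² + M(20, 435)) = √(((56 - 170)*(-115 + 70) - 239)² - 1) = √((-114*(-45) - 239)² - 1) = √((5130 - 239)² - 1) = √(4891² - 1) = √(23921881 - 1) = √23921880 = 2*√5980470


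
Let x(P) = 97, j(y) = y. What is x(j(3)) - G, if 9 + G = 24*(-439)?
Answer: 10642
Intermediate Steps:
G = -10545 (G = -9 + 24*(-439) = -9 - 10536 = -10545)
x(j(3)) - G = 97 - 1*(-10545) = 97 + 10545 = 10642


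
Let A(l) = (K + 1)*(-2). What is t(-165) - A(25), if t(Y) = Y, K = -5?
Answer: -173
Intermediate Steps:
A(l) = 8 (A(l) = (-5 + 1)*(-2) = -4*(-2) = 8)
t(-165) - A(25) = -165 - 1*8 = -165 - 8 = -173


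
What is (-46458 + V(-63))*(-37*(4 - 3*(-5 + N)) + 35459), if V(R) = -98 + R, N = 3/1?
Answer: -1635814091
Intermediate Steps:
N = 3 (N = 3*1 = 3)
(-46458 + V(-63))*(-37*(4 - 3*(-5 + N)) + 35459) = (-46458 + (-98 - 63))*(-37*(4 - 3*(-5 + 3)) + 35459) = (-46458 - 161)*(-37*(4 - 3*(-2)) + 35459) = -46619*(-37*(4 + 6) + 35459) = -46619*(-37*10 + 35459) = -46619*(-370 + 35459) = -46619*35089 = -1635814091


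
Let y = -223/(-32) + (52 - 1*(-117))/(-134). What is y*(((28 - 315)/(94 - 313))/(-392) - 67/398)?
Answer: -1709113237/1744169728 ≈ -0.97990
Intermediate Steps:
y = 12237/2144 (y = -223*(-1/32) + (52 + 117)*(-1/134) = 223/32 + 169*(-1/134) = 223/32 - 169/134 = 12237/2144 ≈ 5.7076)
y*(((28 - 315)/(94 - 313))/(-392) - 67/398) = 12237*(((28 - 315)/(94 - 313))/(-392) - 67/398)/2144 = 12237*(-287/(-219)*(-1/392) - 67*1/398)/2144 = 12237*(-287*(-1/219)*(-1/392) - 67/398)/2144 = 12237*((287/219)*(-1/392) - 67/398)/2144 = 12237*(-41/12264 - 67/398)/2144 = (12237/2144)*(-419003/2440536) = -1709113237/1744169728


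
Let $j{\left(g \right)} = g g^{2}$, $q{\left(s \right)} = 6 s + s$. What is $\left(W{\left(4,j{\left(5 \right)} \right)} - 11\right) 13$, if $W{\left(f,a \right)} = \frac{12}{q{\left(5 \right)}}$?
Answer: $- \frac{4849}{35} \approx -138.54$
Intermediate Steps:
$q{\left(s \right)} = 7 s$
$j{\left(g \right)} = g^{3}$
$W{\left(f,a \right)} = \frac{12}{35}$ ($W{\left(f,a \right)} = \frac{12}{7 \cdot 5} = \frac{12}{35}$)
$\left(W{\left(4,j{\left(5 \right)} \right)} - 11\right) 13 = \left(\frac{12}{35} - 11\right) 13 = \left(- \frac{373}{35}\right) 13 = - \frac{4849}{35}$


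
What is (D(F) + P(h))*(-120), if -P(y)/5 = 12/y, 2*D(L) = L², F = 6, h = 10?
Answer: -1440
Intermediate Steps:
D(L) = L²/2
P(y) = -60/y
(D(F) + P(h))*(-120) = ((½)*6² - 60/10)*(-120) = ((½)*36 - 60*⅒)*(-120) = (18 - 6)*(-120) = 12*(-120) = -1440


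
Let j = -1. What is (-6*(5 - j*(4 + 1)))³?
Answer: -216000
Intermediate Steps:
(-6*(5 - j*(4 + 1)))³ = (-6*(5 - (-1)*(4 + 1)))³ = (-6*(5 - (-1)*5))³ = (-6*(5 - 1*(-5)))³ = (-6*(5 + 5))³ = (-6*10)³ = (-60)³ = -216000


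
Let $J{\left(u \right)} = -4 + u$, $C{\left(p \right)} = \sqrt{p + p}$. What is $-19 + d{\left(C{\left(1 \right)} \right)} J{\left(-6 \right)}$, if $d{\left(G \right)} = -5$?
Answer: $31$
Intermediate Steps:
$C{\left(p \right)} = \sqrt{2} \sqrt{p}$ ($C{\left(p \right)} = \sqrt{2 p} = \sqrt{2} \sqrt{p}$)
$-19 + d{\left(C{\left(1 \right)} \right)} J{\left(-6 \right)} = -19 - 5 \left(-4 - 6\right) = -19 - -50 = -19 + 50 = 31$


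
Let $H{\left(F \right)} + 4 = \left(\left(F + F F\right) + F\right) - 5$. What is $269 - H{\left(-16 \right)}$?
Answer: $54$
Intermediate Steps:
$H{\left(F \right)} = -9 + F^{2} + 2 F$ ($H{\left(F \right)} = -4 - \left(5 - 2 F - F F\right) = -4 - \left(5 - F^{2} - 2 F\right) = -4 + \left(-5 + F^{2} + 2 F\right) = -9 + F^{2} + 2 F$)
$269 - H{\left(-16 \right)} = 269 - \left(-9 + \left(-16\right)^{2} + 2 \left(-16\right)\right) = 269 - \left(-9 + 256 - 32\right) = 269 - 215 = 54$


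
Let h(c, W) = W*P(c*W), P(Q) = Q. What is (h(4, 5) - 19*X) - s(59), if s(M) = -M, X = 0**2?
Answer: 159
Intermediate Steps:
h(c, W) = c*W**2 (h(c, W) = W*(c*W) = W*(W*c) = c*W**2)
X = 0
(h(4, 5) - 19*X) - s(59) = (4*5**2 - 19*0) - (-1)*59 = (4*25 + 0) - 1*(-59) = (100 + 0) + 59 = 100 + 59 = 159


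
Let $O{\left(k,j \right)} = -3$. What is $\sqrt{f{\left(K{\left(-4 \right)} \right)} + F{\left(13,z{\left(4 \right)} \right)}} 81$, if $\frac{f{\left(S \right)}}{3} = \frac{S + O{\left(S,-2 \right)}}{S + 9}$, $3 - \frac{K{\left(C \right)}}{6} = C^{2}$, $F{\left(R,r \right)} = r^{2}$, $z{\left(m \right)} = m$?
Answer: $\frac{81 \sqrt{10327}}{23} \approx 357.89$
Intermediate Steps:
$K{\left(C \right)} = 18 - 6 C^{2}$
$f{\left(S \right)} = \frac{3 \left(-3 + S\right)}{9 + S}$ ($f{\left(S \right)} = 3 \frac{S - 3}{S + 9} = 3 \frac{-3 + S}{9 + S} = \frac{3 \left(-3 + S\right)}{9 + S}$)
$\sqrt{f{\left(K{\left(-4 \right)} \right)} + F{\left(13,z{\left(4 \right)} \right)}} 81 = \sqrt{\frac{3 \left(-3 + \left(18 - 6 \left(-4\right)^{2}\right)\right)}{9 + \left(18 - 6 \left(-4\right)^{2}\right)} + 4^{2}} \cdot 81 = \sqrt{\frac{3 \left(-3 + \left(18 - 96\right)\right)}{9 + \left(18 - 96\right)} + 16} \cdot 81 = \sqrt{\frac{3 \left(-3 - 78\right)}{9 - 78} + 16} \cdot 81 = \sqrt{3 \frac{1}{-69} \left(-81\right) + 16} \cdot 81 = \sqrt{3 \left(- \frac{1}{69}\right) \left(-81\right) + 16} \cdot 81 = \sqrt{\frac{81}{23} + 16} \cdot 81 = \sqrt{\frac{449}{23}} \cdot 81 = \frac{\sqrt{10327}}{23} \cdot 81 = \frac{81 \sqrt{10327}}{23}$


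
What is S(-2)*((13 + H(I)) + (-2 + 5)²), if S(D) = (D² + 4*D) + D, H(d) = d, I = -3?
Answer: -114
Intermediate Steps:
S(D) = D² + 5*D
S(-2)*((13 + H(I)) + (-2 + 5)²) = (-2*(5 - 2))*((13 - 3) + (-2 + 5)²) = (-2*3)*(10 + 3²) = -6*(10 + 9) = -6*19 = -114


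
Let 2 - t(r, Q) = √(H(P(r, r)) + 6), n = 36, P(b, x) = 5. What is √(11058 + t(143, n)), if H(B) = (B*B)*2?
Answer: √(11060 - 2*√14) ≈ 105.13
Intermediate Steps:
H(B) = 2*B² (H(B) = B²*2 = 2*B²)
t(r, Q) = 2 - 2*√14 (t(r, Q) = 2 - √(2*5² + 6) = 2 - √(2*25 + 6) = 2 - √(50 + 6) = 2 - √56 = 2 - 2*√14)
√(11058 + t(143, n)) = √(11058 + (2 - 2*√14)) = √(11060 - 2*√14)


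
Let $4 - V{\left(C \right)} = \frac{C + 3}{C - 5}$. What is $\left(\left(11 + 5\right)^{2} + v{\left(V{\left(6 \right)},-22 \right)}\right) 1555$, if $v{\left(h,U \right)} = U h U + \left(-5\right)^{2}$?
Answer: $-3326145$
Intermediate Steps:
$V{\left(C \right)} = 4 - \frac{3 + C}{-5 + C}$ ($V{\left(C \right)} = 4 - \frac{C + 3}{C - 5} = 4 - \frac{3 + C}{-5 + C}$)
$v{\left(h,U \right)} = 25 + h U^{2}$ ($v{\left(h,U \right)} = h U^{2} + 25 = 25 + h U^{2}$)
$\left(\left(11 + 5\right)^{2} + v{\left(V{\left(6 \right)},-22 \right)}\right) 1555 = \left(\left(11 + 5\right)^{2} + \left(25 + \frac{-23 + 3 \cdot 6}{-5 + 6} \left(-22\right)^{2}\right)\right) 1555 = \left(16^{2} + \left(25 + \frac{-23 + 18}{1} \cdot 484\right)\right) 1555 = \left(256 + \left(25 + 1 \left(-5\right) 484\right)\right) 1555 = \left(256 + \left(25 - 2420\right)\right) 1555 = \left(256 - 2395\right) 1555 = \left(-2139\right) 1555 = -3326145$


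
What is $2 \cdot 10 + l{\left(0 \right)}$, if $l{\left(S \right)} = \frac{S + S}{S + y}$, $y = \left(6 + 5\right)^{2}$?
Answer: $20$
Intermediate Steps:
$y = 121$ ($y = 11^{2} = 121$)
$l{\left(S \right)} = \frac{2 S}{121 + S}$ ($l{\left(S \right)} = \frac{S + S}{S + 121} = \frac{2 S}{121 + S}$)
$2 \cdot 10 + l{\left(0 \right)} = 2 \cdot 10 + 2 \cdot 0 \frac{1}{121 + 0} = 20 + 2 \cdot 0 \cdot \frac{1}{121} = 20 + 0 = 20$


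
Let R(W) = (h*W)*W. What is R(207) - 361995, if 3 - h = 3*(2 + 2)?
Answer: -747636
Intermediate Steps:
h = -9 (h = 3 - 3*(2 + 2) = 3 - 3*4 = 3 - 1*12 = 3 - 12 = -9)
R(W) = -9*W² (R(W) = (-9*W)*W = -9*W²)
R(207) - 361995 = -9*207² - 361995 = -9*42849 - 361995 = -385641 - 361995 = -747636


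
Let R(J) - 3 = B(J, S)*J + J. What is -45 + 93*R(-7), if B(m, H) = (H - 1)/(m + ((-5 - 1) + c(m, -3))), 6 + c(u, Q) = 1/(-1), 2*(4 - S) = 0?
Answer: -6387/20 ≈ -319.35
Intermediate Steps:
S = 4 (S = 4 - ½*0 = 4 + 0 = 4)
c(u, Q) = -7 (c(u, Q) = -6 + 1/(-1) = -6 - 1 = -7)
B(m, H) = (-1 + H)/(-13 + m) (B(m, H) = (H - 1)/(m + ((-5 - 1) - 7)) = (-1 + H)/(m + (-6 - 7)) = (-1 + H)/(m - 13) = (-1 + H)/(-13 + m))
R(J) = 3 + J + 3*J/(-13 + J) (R(J) = 3 + (((-1 + 4)/(-13 + J))*J + J) = 3 + ((3/(-13 + J))*J + J) = 3 + (3*J/(-13 + J) + J) = 3 + (J + 3*J/(-13 + J)) = 3 + J + 3*J/(-13 + J))
-45 + 93*R(-7) = -45 + 93*((-39 + (-7)² - 7*(-7))/(-13 - 7)) = -45 + 93*((-39 + 49 + 49)/(-20)) = -45 + 93*(-1/20*59) = -45 + 93*(-59/20) = -45 - 5487/20 = -6387/20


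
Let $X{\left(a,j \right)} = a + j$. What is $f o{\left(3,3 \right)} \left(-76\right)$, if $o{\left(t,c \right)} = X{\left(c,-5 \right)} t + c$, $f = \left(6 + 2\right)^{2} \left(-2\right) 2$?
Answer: $-58368$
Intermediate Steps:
$f = -256$ ($f = 8^{2} \left(-2\right) 2 = 64 \left(-2\right) 2 = \left(-128\right) 2 = -256$)
$o{\left(t,c \right)} = c + t \left(-5 + c\right)$ ($o{\left(t,c \right)} = \left(c - 5\right) t + c = \left(-5 + c\right) t + c = t \left(-5 + c\right) + c = c + t \left(-5 + c\right)$)
$f o{\left(3,3 \right)} \left(-76\right) = - 256 \left(3 + 3 \left(-5 + 3\right)\right) \left(-76\right) = - 256 \left(3 + 3 \left(-2\right)\right) \left(-76\right) = - 256 \left(3 - 6\right) \left(-76\right) = \left(-256\right) \left(-3\right) \left(-76\right) = 768 \left(-76\right) = -58368$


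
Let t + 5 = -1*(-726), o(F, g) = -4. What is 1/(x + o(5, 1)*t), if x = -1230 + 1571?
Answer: -1/2543 ≈ -0.00039324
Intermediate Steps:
t = 721 (t = -5 - 1*(-726) = -5 + 726 = 721)
x = 341
1/(x + o(5, 1)*t) = 1/(341 - 4*721) = 1/(341 - 2884) = 1/(-2543) = -1/2543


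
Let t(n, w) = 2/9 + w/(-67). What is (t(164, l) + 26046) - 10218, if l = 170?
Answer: 9542888/603 ≈ 15826.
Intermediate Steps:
t(n, w) = 2/9 - w/67 (t(n, w) = 2*(⅑) + w*(-1/67) = 2/9 - w/67)
(t(164, l) + 26046) - 10218 = ((2/9 - 1/67*170) + 26046) - 10218 = ((2/9 - 170/67) + 26046) - 10218 = (-1396/603 + 26046) - 10218 = 15704342/603 - 10218 = 9542888/603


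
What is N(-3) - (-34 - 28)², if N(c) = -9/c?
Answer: -3841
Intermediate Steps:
N(-3) - (-34 - 28)² = -9/(-3) - (-34 - 28)² = -9*(-⅓) - 1*(-62)² = 3 - 1*3844 = 3 - 3844 = -3841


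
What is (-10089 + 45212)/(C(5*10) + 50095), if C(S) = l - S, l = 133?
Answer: 35123/50178 ≈ 0.69997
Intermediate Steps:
C(S) = 133 - S
(-10089 + 45212)/(C(5*10) + 50095) = (-10089 + 45212)/((133 - 5*10) + 50095) = 35123/((133 - 1*50) + 50095) = 35123/((133 - 50) + 50095) = 35123/(83 + 50095) = 35123/50178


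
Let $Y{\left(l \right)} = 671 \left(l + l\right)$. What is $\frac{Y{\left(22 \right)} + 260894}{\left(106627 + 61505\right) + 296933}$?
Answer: $\frac{290418}{465065} \approx 0.62447$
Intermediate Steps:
$Y{\left(l \right)} = 1342 l$ ($Y{\left(l \right)} = 671 \cdot 2 l = 1342 l$)
$\frac{Y{\left(22 \right)} + 260894}{\left(106627 + 61505\right) + 296933} = \frac{1342 \cdot 22 + 260894}{\left(106627 + 61505\right) + 296933} = \frac{29524 + 260894}{168132 + 296933} = \frac{290418}{465065}$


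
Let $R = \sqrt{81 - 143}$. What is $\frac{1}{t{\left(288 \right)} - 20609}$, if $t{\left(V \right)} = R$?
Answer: $- \frac{20609}{424730943} - \frac{i \sqrt{62}}{424730943} \approx -4.8522 \cdot 10^{-5} - 1.8539 \cdot 10^{-8} i$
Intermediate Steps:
$R = i \sqrt{62}$ ($R = \sqrt{-62} = i \sqrt{62} \approx 7.874 i$)
$t{\left(V \right)} = i \sqrt{62}$
$\frac{1}{t{\left(288 \right)} - 20609} = \frac{1}{i \sqrt{62} - 20609} = \frac{1}{-20609 + i \sqrt{62}}$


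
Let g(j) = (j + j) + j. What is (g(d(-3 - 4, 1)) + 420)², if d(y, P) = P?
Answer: 178929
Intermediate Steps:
g(j) = 3*j (g(j) = 2*j + j = 3*j)
(g(d(-3 - 4, 1)) + 420)² = (3*1 + 420)² = (3 + 420)² = 423² = 178929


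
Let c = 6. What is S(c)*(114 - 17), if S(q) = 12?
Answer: 1164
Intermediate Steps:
S(c)*(114 - 17) = 12*(114 - 17) = 12*97 = 1164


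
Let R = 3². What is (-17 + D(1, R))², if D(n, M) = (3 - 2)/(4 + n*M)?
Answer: 48400/169 ≈ 286.39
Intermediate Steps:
R = 9
D(n, M) = 1/(4 + M*n)
(-17 + D(1, R))² = (-17 + 1/(4 + 9*1))² = (-17 + 1/(4 + 9))² = (-17 + 1/13)² = (-220/13)² = 48400/169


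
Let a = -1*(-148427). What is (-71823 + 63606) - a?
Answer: -156644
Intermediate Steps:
a = 148427
(-71823 + 63606) - a = (-71823 + 63606) - 1*148427 = -8217 - 148427 = -156644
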